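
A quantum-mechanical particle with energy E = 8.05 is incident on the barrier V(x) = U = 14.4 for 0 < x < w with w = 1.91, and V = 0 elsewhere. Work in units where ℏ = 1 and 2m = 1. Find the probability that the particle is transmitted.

T = 0.000260

Since E < U the interior solution is evanescent with decay constant κ = √(2m(U − E))/ℏ = 2.520.
κw = 4.813, sinh(κw) = 61.55.
Matching ψ, ψ′ at both faces gives T = [1 + U² sinh²(κw) / (4E(U − E))]⁻¹ = 1/3843 = 0.000260.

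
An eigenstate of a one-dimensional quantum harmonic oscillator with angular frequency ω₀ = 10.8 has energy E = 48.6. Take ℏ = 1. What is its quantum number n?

n = 4

E_n = ℏω₀(n + ½) ⇒ n = E/(ℏω₀) − ½ = 48.6/10.8 − 0.5 = 4.000 → n = 4.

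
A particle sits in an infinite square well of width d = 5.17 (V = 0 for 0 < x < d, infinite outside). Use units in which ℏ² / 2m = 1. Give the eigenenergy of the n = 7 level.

The infinite-well eigenfunctions ψ_n = √(2/d) sin(nπx/d) vanish at both walls, giving E_n = n²π²ℏ²/(2md²).
E_7 = 7² × π² / (2 × 0.5 × 5.17²) = 18.09.

E = 18.1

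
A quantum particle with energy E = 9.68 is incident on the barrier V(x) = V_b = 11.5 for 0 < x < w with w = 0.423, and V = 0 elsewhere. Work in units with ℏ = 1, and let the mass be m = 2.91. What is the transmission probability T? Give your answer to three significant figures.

T = 0.134

E < V_b: inside the barrier ψ ∝ e^{±κx} with κ = √(2m(V_b − E))/ℏ = 3.255.
κw = 1.377, sinh(κw) = 1.855.
The exact tunnelling result is T⁻¹ = 1 + V_b² sinh²(κw) / [4E(V_b − E)] = 7.455, so T = 0.134.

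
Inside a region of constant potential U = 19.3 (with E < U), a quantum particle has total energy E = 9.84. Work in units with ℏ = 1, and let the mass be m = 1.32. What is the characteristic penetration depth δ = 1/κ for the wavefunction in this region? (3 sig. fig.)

δ = 0.200

Since E < U the TISE in this region is ψ'' = κ²ψ with κ = √(2m(U − E))/ℏ.
κ = √(2 × 1.32 × 9.46) = 4.997. The penetration depth is δ = 1/κ = 0.200.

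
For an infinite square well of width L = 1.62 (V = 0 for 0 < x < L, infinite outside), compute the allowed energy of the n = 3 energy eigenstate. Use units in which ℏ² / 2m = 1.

E = 33.8

The infinite-well eigenfunctions ψ_n = √(2/L) sin(nπx/L) vanish at both walls, giving E_n = n²π²ℏ²/(2mL²).
E_3 = 3² × π² / (2 × 0.5 × 1.62²) = 33.85.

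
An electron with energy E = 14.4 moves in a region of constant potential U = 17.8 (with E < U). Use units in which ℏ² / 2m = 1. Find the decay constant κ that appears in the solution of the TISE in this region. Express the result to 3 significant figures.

κ = 1.84

Since E < U the TISE in this region is ψ'' = κ²ψ with κ = √(2m(U − E))/ℏ.
κ = √(2 × 0.5 × 3.4) = 1.844.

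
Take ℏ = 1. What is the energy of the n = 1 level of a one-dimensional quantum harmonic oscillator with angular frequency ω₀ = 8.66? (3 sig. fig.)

E = 13.0

Using E_n = (n + ½)ℏω₀: E_1 = 1.5 × 8.66 = 12.99.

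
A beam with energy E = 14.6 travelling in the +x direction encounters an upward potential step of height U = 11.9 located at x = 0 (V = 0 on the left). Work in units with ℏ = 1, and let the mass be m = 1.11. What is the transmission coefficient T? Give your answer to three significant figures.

On each side the TISE gives plane waves with k = √(2m(E − V))/ℏ: k₁ = √(2·1.11·14.6) = 5.693, k₂ = √(2·1.11·2.7) = 2.448.
Continuity of ψ and ψ′ at the step yields the reflection amplitude r = (k₁ − k₂)/(k₁ + k₂) = 0.3986; thus R = |r|² = 0.1589, T = 0.8411.

T = 0.841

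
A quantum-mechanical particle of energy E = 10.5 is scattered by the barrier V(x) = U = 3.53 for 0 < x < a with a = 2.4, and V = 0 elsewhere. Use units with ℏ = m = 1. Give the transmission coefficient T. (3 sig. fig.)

T = 0.992

E > U: inside the barrier k₂ = √(2m(E − U))/ℏ = 3.734, k₂a = 8.961.
T = [1 + U² sin²(k₂a) / (4E(E − U))]⁻¹ = 1/1.009 = 0.992.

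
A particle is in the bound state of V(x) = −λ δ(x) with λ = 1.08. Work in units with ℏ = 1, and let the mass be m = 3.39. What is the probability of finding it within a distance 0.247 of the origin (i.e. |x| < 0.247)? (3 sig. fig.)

P = 0.836

The normalised bound state is ψ = √κ e^{−κ|x|} with κ = mλ/ℏ² = 3.661.
P(|x| < d) = ∫_{−d}^{d} κ e^{−2κ|x|} dx = 1 − e^{−2κd} = 1 − e^{−1.809} = 0.8361.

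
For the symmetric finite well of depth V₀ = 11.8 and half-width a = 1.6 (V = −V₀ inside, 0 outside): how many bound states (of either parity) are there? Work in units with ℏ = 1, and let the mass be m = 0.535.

N = 4

The dimensionless depth is z₀ = a√(2mV₀)/ℏ = 1.6 × √(12.63) = 5.685.
A new bound state (alternating even/odd) appears each time z₀ passes a multiple of π/2, so N = ⌊2z₀/π⌋ + 1 = ⌊3.619⌋ + 1 = 4.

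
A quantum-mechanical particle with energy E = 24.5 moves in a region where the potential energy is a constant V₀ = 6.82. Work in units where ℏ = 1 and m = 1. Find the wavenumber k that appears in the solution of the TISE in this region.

With E > V₀ the solution is oscillatory, ψ ∝ e^{±ikx} with k = √(2m(E − V₀))/ℏ.
k = √(2 × 1 × 17.68) = 5.946.

k = 5.95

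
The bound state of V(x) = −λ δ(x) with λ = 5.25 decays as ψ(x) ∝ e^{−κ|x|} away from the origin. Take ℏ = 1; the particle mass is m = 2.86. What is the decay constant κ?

κ = 15.0

Integrate −(ℏ²/2m)ψ'' − λδ(x)ψ = Eψ from −ε to +ε: the ψ'' term gives ψ'(0⁺) − ψ'(0⁻) and the δ term gives −(2mλ/ℏ²)ψ(0).
With ψ ∝ e^{−κ|x|} this yields −2κ = −2mλ/ℏ², so κ = mλ/ℏ² = 15.02.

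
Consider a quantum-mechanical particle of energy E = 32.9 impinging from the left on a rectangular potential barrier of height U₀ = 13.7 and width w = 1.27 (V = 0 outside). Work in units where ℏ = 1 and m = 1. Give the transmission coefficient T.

Above the barrier the interior wavenumber is k₂ = √(2m(E − U₀))/ℏ = 6.197, giving phase k₂w = 7.870.
T = [1 + U₀² sin²(k₂w) / (4E(E − U₀))]⁻¹ = 1/1.074 = 0.931.

T = 0.931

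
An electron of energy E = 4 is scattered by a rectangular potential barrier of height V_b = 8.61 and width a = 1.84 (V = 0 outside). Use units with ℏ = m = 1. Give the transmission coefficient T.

Since E < V_b the interior solution is evanescent with decay constant κ = √(2m(V_b − E))/ℏ = 3.036.
κa = 5.587, sinh(κa) = 133.5.
The exact tunnelling result is T⁻¹ = 1 + V_b² sinh²(κa) / [4E(V_b − E)] = 17910, so T = 0.0000558.

T = 0.0000558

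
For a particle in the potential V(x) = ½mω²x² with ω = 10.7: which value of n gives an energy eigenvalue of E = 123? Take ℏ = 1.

E_n = ℏω(n + ½) ⇒ n = E/(ℏω) − ½ = 123/10.7 − 0.5 = 10.995 → n = 11.

n = 11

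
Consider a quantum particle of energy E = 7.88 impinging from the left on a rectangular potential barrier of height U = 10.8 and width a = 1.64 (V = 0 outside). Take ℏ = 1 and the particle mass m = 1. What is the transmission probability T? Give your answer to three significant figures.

Since E < U the interior solution is evanescent with decay constant κ = √(2m(U − E))/ℏ = 2.417.
κa = 3.963, sinh(κa) = 26.30.
The exact tunnelling result is T⁻¹ = 1 + U² sinh²(κa) / [4E(U − E)] = 877.9, so T = 0.00114.

T = 0.00114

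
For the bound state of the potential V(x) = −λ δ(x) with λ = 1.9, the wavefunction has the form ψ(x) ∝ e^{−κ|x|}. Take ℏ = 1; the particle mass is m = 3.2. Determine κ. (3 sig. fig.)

Integrating the TISE across x = 0 gives the cusp condition ψ'(0⁺) − ψ'(0⁻) = −(2mλ/ℏ²)ψ(0).
With ψ ∝ e^{−κ|x|} this yields −2κ = −2mλ/ℏ², so κ = mλ/ℏ² = 6.080.

κ = 6.08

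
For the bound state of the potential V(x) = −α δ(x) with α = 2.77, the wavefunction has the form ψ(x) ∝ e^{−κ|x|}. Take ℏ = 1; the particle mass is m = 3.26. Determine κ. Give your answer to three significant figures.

κ = 9.03

Integrate −(ℏ²/2m)ψ'' − αδ(x)ψ = Eψ from −ε to +ε: the ψ'' term gives ψ'(0⁺) − ψ'(0⁻) and the δ term gives −(2mα/ℏ²)ψ(0).
With ψ ∝ e^{−κ|x|} this yields −2κ = −2mα/ℏ², so κ = mα/ℏ² = 9.030.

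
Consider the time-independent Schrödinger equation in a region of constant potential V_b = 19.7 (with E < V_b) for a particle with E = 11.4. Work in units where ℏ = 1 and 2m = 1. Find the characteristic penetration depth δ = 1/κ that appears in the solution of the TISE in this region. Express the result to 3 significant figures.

δ = 0.347

Since E < V_b the TISE in this region is ψ'' = κ²ψ with κ = √(2m(V_b − E))/ℏ.
κ = √(2 × 0.5 × 8.3) = 2.881. The penetration depth is δ = 1/κ = 0.347.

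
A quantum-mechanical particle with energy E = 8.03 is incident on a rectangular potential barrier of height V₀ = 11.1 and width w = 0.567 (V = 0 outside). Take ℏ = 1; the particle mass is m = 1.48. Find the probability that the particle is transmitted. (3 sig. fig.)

T = 0.101

E < V₀: inside the barrier ψ ∝ e^{±κx} with κ = √(2m(V₀ − E))/ℏ = 3.014.
κw = 1.709, sinh(κw) = 2.672.
The exact tunnelling result is T⁻¹ = 1 + V₀² sinh²(κw) / [4E(V₀ − E)] = 9.920, so T = 0.101.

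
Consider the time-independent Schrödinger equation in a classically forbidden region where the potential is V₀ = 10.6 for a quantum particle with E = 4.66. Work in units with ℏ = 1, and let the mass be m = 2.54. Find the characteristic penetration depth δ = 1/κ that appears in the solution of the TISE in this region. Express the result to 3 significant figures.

δ = 0.182

Since E < V₀ the TISE in this region is ψ'' = κ²ψ with κ = √(2m(V₀ − E))/ℏ.
κ = √(2 × 2.54 × 5.94) = 5.493. The penetration depth is δ = 1/κ = 0.182.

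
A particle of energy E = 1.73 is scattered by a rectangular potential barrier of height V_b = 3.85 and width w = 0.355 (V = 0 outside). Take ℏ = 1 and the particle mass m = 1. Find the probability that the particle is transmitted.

T = 0.609

E < V_b: inside the barrier ψ ∝ e^{±κx} with κ = √(2m(V_b − E))/ℏ = 2.059.
κw = 0.7310, sinh(κw) = 0.7979.
The exact tunnelling result is T⁻¹ = 1 + V_b² sinh²(κw) / [4E(V_b − E)] = 1.643, so T = 0.609.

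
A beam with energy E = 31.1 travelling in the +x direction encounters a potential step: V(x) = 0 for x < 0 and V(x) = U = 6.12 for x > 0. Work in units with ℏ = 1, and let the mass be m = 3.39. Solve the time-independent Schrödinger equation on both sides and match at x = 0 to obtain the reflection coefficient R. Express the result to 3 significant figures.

The wavenumbers are k₁ = √(2mE)/ℏ = 14.52 on the left and k₂ = √(2m(E − U))/ℏ = 13.01 on the right.
Matching ψ and ψ′ at x = 0 gives r = (k₁ − k₂)/(k₁ + k₂), so R = r² = 0.002995 and T = 1 − R = 0.9970.

R = 0.00300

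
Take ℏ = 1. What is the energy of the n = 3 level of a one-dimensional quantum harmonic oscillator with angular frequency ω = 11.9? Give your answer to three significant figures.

E = 41.7

The oscillator eigenvalues are E_n = ℏω(n + ½), so E_3 = 11.9 × 3.5 = 41.65.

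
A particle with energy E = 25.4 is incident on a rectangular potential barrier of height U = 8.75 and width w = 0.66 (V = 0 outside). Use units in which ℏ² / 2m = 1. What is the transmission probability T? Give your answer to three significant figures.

T = 0.992

E > U: inside the barrier k₂ = √(2m(E − U))/ℏ = 4.080, k₂w = 2.693.
Matching at both interfaces gives T⁻¹ = 1 + U² sin²(k₂w) / [4E(E − U)] = 1.009, hence T = 0.992.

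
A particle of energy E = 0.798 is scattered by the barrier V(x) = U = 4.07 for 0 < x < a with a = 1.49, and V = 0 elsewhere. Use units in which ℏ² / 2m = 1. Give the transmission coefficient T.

T = 0.0115

E < U: inside the barrier ψ ∝ e^{±κx} with κ = √(2m(U − E))/ℏ = 1.809.
κa = 2.695, sinh(κa) = 7.371.
Matching ψ, ψ′ at both faces gives T = [1 + U² sinh²(κa) / (4E(U − E))]⁻¹ = 1/87.16 = 0.0115.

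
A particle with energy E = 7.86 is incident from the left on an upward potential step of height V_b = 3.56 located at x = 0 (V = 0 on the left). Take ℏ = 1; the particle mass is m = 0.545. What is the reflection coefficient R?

R = 0.0224

The wavenumbers are k₁ = √(2mE)/ℏ = 2.927 on the left and k₂ = √(2m(E − V_b))/ℏ = 2.165 on the right.
Matching ψ and ψ′ at x = 0 gives r = (k₁ − k₂)/(k₁ + k₂), so R = r² = 0.02240 and T = 1 − R = 0.9776.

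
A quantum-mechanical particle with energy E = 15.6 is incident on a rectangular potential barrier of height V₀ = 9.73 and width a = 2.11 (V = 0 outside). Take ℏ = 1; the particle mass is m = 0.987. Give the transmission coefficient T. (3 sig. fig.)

Above the barrier the interior wavenumber is k₂ = √(2m(E − V₀))/ℏ = 3.404, giving phase k₂a = 7.182.
T = [1 + V₀² sin²(k₂a) / (4E(E − V₀))]⁻¹ = 1/1.158 = 0.863.

T = 0.863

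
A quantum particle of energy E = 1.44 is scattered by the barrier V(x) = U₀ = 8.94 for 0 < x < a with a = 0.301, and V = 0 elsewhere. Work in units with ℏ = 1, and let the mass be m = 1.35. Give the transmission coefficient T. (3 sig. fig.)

Since E < U₀ the interior solution is evanescent with decay constant κ = √(2m(U₀ − E))/ℏ = 4.500.
κa = 1.355, sinh(κa) = 1.808.
Matching ψ, ψ′ at both faces gives T = [1 + U₀² sinh²(κa) / (4E(U₀ − E))]⁻¹ = 1/7.050 = 0.142.

T = 0.142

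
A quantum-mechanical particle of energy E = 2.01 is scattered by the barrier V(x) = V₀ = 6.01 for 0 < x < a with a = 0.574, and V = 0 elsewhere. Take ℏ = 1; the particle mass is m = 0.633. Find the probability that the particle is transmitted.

E < V₀: inside the barrier ψ ∝ e^{±κx} with κ = √(2m(V₀ − E))/ℏ = 2.250.
κa = 1.292, sinh(κa) = 1.682.
The exact tunnelling result is T⁻¹ = 1 + V₀² sinh²(κa) / [4E(V₀ − E)] = 4.178, so T = 0.239.

T = 0.239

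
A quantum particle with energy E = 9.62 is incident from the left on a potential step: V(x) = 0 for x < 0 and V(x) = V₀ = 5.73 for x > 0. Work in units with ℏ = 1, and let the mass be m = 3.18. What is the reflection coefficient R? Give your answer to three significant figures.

The wavenumbers are k₁ = √(2mE)/ℏ = 7.822 on the left and k₂ = √(2m(E − V₀))/ℏ = 4.974 on the right.
Continuity of ψ and ψ′ at the step yields the reflection amplitude r = (k₁ − k₂)/(k₁ + k₂) = 0.2226; thus R = |r|² = 0.04954, T = 0.9505.

R = 0.0495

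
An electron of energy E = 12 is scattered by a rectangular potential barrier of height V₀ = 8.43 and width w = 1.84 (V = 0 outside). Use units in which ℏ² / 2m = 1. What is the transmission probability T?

T = 0.957

Above the barrier the interior wavenumber is k₂ = √(2m(E − V₀))/ℏ = 1.889, giving phase k₂w = 3.477.
T = [1 + V₀² sin²(k₂w) / (4E(E − V₀))]⁻¹ = 1/1.045 = 0.957.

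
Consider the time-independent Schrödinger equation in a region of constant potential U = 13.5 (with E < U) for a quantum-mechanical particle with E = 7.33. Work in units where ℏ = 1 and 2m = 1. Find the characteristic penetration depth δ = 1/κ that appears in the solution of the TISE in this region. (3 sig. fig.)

δ = 0.403

Since E < U the TISE in this region is ψ'' = κ²ψ with κ = √(2m(U − E))/ℏ.
κ = √(2 × 0.5 × 6.17) = 2.484. The penetration depth is δ = 1/κ = 0.403.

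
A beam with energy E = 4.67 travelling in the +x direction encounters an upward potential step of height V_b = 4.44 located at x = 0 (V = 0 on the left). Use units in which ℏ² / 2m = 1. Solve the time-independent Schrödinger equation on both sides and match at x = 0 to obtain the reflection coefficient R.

R = 0.405

On each side the TISE gives plane waves with k = √(2m(E − V))/ℏ: k₁ = √(2·½·4.67) = 2.161, k₂ = √(2·½·0.23) = 0.4796.
Matching ψ and ψ′ at x = 0 gives r = (k₁ − k₂)/(k₁ + k₂), so R = r² = 0.4055 and T = 1 − R = 0.5945.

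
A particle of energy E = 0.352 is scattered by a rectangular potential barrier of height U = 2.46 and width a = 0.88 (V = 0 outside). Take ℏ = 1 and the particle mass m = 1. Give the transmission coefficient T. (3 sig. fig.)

Since E < U the interior solution is evanescent with decay constant κ = √(2m(U − E))/ℏ = 2.053.
κa = 1.807, sinh(κa) = 2.964.
Matching ψ, ψ′ at both faces gives T = [1 + U² sinh²(κa) / (4E(U − E))]⁻¹ = 1/18.91 = 0.0529.

T = 0.0529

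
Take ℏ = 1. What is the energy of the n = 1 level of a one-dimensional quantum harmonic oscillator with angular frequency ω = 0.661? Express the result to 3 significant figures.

E = 0.992

Using E_n = (n + ½)ℏω: E_1 = 1.5 × 0.661 = 0.9915.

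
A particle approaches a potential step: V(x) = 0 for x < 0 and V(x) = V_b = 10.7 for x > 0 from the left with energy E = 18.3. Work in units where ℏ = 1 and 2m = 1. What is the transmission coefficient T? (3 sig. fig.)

T = 0.953

The wavenumbers are k₁ = √(2mE)/ℏ = 4.278 on the left and k₂ = √(2m(E − V_b))/ℏ = 2.757 on the right.
Continuity of ψ and ψ′ at the step yields the reflection amplitude r = (k₁ − k₂)/(k₁ + k₂) = 0.2162; thus R = |r|² = 0.04675, T = 0.9532.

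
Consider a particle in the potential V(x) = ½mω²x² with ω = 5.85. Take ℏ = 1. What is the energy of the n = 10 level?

E = 61.4

The oscillator eigenvalues are E_n = ℏω(n + ½), so E_10 = 5.85 × 10.5 = 61.43.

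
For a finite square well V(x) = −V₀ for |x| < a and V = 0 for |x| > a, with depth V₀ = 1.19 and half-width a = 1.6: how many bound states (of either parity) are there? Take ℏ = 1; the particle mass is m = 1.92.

N = 3

Define the well-strength parameter z₀ = (a/ℏ)√(2mV₀) = 1.6 × √(2·1.92·1.19) = 3.420.
A new bound state (alternating even/odd) appears each time z₀ passes a multiple of π/2, so N = ⌊2z₀/π⌋ + 1 = ⌊2.177⌋ + 1 = 3.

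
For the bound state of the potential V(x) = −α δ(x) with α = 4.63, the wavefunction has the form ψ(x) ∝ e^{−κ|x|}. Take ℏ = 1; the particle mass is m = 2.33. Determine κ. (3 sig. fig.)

Integrate −(ℏ²/2m)ψ'' − αδ(x)ψ = Eψ from −ε to +ε: the ψ'' term gives ψ'(0⁺) − ψ'(0⁻) and the δ term gives −(2mα/ℏ²)ψ(0).
With ψ ∝ e^{−κ|x|} this yields −2κ = −2mα/ℏ², so κ = mα/ℏ² = 10.79.

κ = 10.8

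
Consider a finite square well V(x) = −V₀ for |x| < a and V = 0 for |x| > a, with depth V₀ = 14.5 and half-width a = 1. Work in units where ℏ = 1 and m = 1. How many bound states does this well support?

Define the well-strength parameter z₀ = (a/ℏ)√(2mV₀) = 1 × √(2·1·14.5) = 5.385.
A new bound state (alternating even/odd) appears each time z₀ passes a multiple of π/2, so N = ⌊2z₀/π⌋ + 1 = ⌊3.428⌋ + 1 = 4.

N = 4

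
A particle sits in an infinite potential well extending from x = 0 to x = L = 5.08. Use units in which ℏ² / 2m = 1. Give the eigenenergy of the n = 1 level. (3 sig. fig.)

Requiring ψ(0) = ψ(L) = 0 quantises k = nπ/L, hence E_n = ℏ²k²/2m = n²π²ℏ²/(2mL²).
E_1 = 1² × π² / (2 × 0.5 × 5.08²) = 0.3824.

E = 0.382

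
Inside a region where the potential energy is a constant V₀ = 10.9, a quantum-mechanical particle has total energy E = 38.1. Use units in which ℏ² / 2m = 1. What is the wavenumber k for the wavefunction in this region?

With E > V₀ the solution is oscillatory, ψ ∝ e^{±ikx} with k = √(2m(E − V₀))/ℏ.
k = √(2 × 0.5 × 27.2) = 5.215.

k = 5.22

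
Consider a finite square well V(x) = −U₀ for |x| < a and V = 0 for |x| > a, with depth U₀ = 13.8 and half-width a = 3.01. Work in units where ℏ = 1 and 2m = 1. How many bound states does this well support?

N = 8

The dimensionless depth is z₀ = a√(2mU₀)/ℏ = 3.01 × √(13.80) = 11.18.
The even/odd transcendental equations gain one root per π/2 in z₀, giving N = 1 + ⌊2z₀/π⌋ = 1 + ⌊7.118⌋ = 8.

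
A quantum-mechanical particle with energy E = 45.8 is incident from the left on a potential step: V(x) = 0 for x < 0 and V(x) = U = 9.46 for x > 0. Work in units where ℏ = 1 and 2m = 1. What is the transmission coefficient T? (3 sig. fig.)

On each side the TISE gives plane waves with k = √(2m(E − V))/ℏ: k₁ = √(2·½·45.8) = 6.768, k₂ = √(2·½·36.34) = 6.028.
Matching ψ and ψ′ at x = 0 gives r = (k₁ − k₂)/(k₁ + k₂), so R = r² = 0.003338 and T = 1 − R = 0.9967.

T = 0.997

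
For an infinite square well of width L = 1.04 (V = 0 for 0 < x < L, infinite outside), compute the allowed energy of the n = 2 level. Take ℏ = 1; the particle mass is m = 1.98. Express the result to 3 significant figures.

E = 9.22

The infinite-well eigenfunctions ψ_n = √(2/L) sin(nπx/L) vanish at both walls, giving E_n = n²π²ℏ²/(2mL²).
E_2 = 2² × π² / (2 × 1.98 × 1.04²) = 9.217.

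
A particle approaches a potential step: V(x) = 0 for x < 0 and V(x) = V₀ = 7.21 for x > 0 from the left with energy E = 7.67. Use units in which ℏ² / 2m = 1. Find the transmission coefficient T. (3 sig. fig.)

T = 0.632

The wavenumbers are k₁ = √(2mE)/ℏ = 2.769 on the left and k₂ = √(2m(E − V₀))/ℏ = 0.6782 on the right.
Matching ψ and ψ′ at x = 0 gives r = (k₁ − k₂)/(k₁ + k₂), so R = r² = 0.3679 and T = 1 − R = 0.6321.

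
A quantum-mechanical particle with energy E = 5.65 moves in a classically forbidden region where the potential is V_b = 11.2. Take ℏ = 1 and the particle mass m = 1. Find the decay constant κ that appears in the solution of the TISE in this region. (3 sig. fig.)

Since E < V_b the TISE in this region is ψ'' = κ²ψ with κ = √(2m(V_b − E))/ℏ.
κ = √(2 × 1 × 5.55) = 3.332.

κ = 3.33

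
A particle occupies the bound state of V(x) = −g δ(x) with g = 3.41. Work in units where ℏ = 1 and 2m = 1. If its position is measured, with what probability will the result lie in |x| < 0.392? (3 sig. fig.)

The normalised bound state is ψ = √κ e^{−κ|x|} with κ = mg/ℏ² = 1.705.
P(|x| < d) = ∫_{−d}^{d} κ e^{−2κ|x|} dx = 1 − e^{−2κd} = 1 − e^{−1.337} = 0.7373.

P = 0.737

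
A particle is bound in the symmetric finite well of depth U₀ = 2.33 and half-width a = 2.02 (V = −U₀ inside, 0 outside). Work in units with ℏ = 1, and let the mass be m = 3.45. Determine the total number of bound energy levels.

N = 6

The dimensionless depth is z₀ = a√(2mU₀)/ℏ = 2.02 × √(16.08) = 8.099.
A new bound state (alternating even/odd) appears each time z₀ passes a multiple of π/2, so N = ⌊2z₀/π⌋ + 1 = ⌊5.156⌋ + 1 = 6.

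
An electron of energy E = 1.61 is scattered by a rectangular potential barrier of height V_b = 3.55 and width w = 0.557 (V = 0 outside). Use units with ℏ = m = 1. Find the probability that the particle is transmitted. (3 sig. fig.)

T = 0.359

E < V_b: inside the barrier ψ ∝ e^{±κx} with κ = √(2m(V_b − E))/ℏ = 1.970.
κw = 1.097, sinh(κw) = 1.331.
The exact tunnelling result is T⁻¹ = 1 + V_b² sinh²(κw) / [4E(V_b − E)] = 2.787, so T = 0.359.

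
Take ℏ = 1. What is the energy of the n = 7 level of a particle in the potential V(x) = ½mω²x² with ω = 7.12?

E = 53.4

Using E_n = (n + ½)ℏω: E_7 = 7.5 × 7.12 = 53.40.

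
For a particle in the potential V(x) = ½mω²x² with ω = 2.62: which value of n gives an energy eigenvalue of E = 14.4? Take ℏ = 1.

n = 5

Invert E_n = (n + ½)ℏω: n = E/ℏω − ½ = 4.996, so n = 5.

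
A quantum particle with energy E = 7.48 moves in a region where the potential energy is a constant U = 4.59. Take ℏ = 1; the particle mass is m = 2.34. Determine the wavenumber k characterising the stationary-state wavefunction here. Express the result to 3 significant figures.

With E > U the solution is oscillatory, ψ ∝ e^{±ikx} with k = √(2m(E − U))/ℏ.
k = √(2 × 2.34 × 2.89) = 3.678.

k = 3.68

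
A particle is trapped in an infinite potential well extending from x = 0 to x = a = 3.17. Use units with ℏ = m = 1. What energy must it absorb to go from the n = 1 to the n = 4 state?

E_n = n²π²ℏ²/(2ma²), so ΔE = (4² − 1²) π²ℏ²/(2ma²).
ΔE = 15 × π² / (2 × 1 × 3.17²) = 7.366.

ΔE = 7.37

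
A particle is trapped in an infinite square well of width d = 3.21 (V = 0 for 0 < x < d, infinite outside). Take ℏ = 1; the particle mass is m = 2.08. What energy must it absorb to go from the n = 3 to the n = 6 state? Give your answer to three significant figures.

E_n = n²π²ℏ²/(2md²), so ΔE = (6² − 3²) π²ℏ²/(2md²).
ΔE = 27 × π² / (2 × 2.08 × 3.21²) = 6.217.

ΔE = 6.22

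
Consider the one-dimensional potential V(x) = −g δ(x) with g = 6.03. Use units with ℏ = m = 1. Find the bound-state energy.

The bound state is ψ(x) = √κ e^{−κ|x|}. The derivative jump ψ'(0⁺) − ψ'(0⁻) = −(2mg/ℏ²)ψ(0) fixes κ = mg/ℏ² = 6.030.
Then E = −ℏ²κ²/(2m) = −mg²/(2ℏ²) = -18.18.

E = -18.2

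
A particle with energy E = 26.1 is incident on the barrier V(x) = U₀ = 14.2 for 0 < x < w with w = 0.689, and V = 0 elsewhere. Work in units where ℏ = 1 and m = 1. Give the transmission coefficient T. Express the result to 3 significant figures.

T = 0.992

E > U₀: inside the barrier k₂ = √(2m(E − U₀))/ℏ = 4.879, k₂w = 3.361.
T = [1 + U₀² sin²(k₂w) / (4E(E − U₀))]⁻¹ = 1/1.008 = 0.992.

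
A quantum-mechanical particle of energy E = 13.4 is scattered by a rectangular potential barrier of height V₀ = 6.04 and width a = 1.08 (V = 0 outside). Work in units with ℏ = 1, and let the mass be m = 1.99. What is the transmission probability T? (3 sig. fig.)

Above the barrier the interior wavenumber is k₂ = √(2m(E − V₀))/ℏ = 5.412, giving phase k₂a = 5.845.
T = [1 + V₀² sin²(k₂a) / (4E(E − V₀))]⁻¹ = 1/1.017 = 0.984.

T = 0.984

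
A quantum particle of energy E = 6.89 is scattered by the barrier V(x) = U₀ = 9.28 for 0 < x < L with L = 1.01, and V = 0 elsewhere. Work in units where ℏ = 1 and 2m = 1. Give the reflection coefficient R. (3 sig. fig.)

R = 0.872

Since E < U₀ the interior solution is evanescent with decay constant κ = √(2m(U₀ − E))/ℏ = 1.546.
κL = 1.561, sinh(κL) = 2.278.
Matching ψ, ψ′ at both faces gives T = [1 + U₀² sinh²(κL) / (4E(U₀ − E))]⁻¹ = 1/7.784 = 0.128.
R = 1 − T = 0.872.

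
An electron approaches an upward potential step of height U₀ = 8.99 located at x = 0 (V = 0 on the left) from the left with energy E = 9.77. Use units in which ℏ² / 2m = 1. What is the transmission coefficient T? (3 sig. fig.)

T = 0.687

On each side the TISE gives plane waves with k = √(2m(E − V))/ℏ: k₁ = √(2·½·9.77) = 3.126, k₂ = √(2·½·0.78) = 0.8832.
Continuity of ψ and ψ′ at the step yields the reflection amplitude r = (k₁ − k₂)/(k₁ + k₂) = 0.5594; thus R = |r|² = 0.3129, T = 0.6871.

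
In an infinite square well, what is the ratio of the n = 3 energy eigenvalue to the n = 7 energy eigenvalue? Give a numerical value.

Since E_n ∝ n², the ratio is (3/7)² = 0.183673.

0.183673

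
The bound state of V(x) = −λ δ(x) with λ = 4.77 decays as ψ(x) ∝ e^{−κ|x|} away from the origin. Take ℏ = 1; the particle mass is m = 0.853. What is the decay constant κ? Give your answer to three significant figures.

Integrate −(ℏ²/2m)ψ'' − λδ(x)ψ = Eψ from −ε to +ε: the ψ'' term gives ψ'(0⁺) − ψ'(0⁻) and the δ term gives −(2mλ/ℏ²)ψ(0).
With ψ ∝ e^{−κ|x|} this yields −2κ = −2mλ/ℏ², so κ = mλ/ℏ² = 4.069.

κ = 4.07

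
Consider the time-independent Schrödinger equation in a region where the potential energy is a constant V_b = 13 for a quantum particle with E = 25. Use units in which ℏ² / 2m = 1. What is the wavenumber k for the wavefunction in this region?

With E > V_b the solution is oscillatory, ψ ∝ e^{±ikx} with k = √(2m(E − V_b))/ℏ.
k = √(2 × 0.5 × 12) = 3.464.

k = 3.46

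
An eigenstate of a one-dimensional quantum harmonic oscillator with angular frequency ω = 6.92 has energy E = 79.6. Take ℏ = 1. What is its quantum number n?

E_n = ℏω(n + ½) ⇒ n = E/(ℏω) − ½ = 79.6/6.92 − 0.5 = 11.003 → n = 11.

n = 11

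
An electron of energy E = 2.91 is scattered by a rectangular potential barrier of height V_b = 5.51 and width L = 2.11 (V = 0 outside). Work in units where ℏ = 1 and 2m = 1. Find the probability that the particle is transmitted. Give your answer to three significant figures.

Since E < V_b the interior solution is evanescent with decay constant κ = √(2m(V_b − E))/ℏ = 1.612.
κL = 3.402, sinh(κL) = 15.00.
The exact tunnelling result is T⁻¹ = 1 + V_b² sinh²(κL) / [4E(V_b − E)] = 226.7, so T = 0.00441.

T = 0.00441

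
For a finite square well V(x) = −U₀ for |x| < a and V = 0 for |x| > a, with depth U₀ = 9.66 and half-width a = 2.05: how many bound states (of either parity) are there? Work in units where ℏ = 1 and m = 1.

The dimensionless depth is z₀ = a√(2mU₀)/ℏ = 2.05 × √(19.32) = 9.011.
The even/odd transcendental equations gain one root per π/2 in z₀, giving N = 1 + ⌊2z₀/π⌋ = 1 + ⌊5.736⌋ = 6.

N = 6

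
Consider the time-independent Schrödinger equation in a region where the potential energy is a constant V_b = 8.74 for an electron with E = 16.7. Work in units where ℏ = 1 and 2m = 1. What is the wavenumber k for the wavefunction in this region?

With E > V_b the solution is oscillatory, ψ ∝ e^{±ikx} with k = √(2m(E − V_b))/ℏ.
k = √(2 × 0.5 × 7.96) = 2.821.

k = 2.82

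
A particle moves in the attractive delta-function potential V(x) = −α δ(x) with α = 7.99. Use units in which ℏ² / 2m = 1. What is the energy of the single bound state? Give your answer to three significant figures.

E = -16.0

For x ≠ 0 the bound state is ψ ∝ e^{−κ|x|}; integrating the TISE across the delta gives the cusp condition 2κ = 2mα/ℏ², so κ = 3.995.
Then E = −ℏ²κ²/(2m) = −mα²/(2ℏ²) = -15.96.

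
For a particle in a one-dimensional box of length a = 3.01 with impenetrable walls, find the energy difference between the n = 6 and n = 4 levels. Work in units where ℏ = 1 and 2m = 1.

ΔE = 21.8

E_n = n²π²ℏ²/(2ma²), so ΔE = (6² − 4²) π²ℏ²/(2ma²).
ΔE = 20 × π² / (2 × 0.5 × 3.01²) = 21.79.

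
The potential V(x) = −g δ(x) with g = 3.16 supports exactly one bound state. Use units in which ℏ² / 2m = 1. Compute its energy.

E = -2.50

For x ≠ 0 the bound state is ψ ∝ e^{−κ|x|}; integrating the TISE across the delta gives the cusp condition 2κ = 2mg/ℏ², so κ = 1.580.
Then E = −ℏ²κ²/(2m) = −mg²/(2ℏ²) = -2.496.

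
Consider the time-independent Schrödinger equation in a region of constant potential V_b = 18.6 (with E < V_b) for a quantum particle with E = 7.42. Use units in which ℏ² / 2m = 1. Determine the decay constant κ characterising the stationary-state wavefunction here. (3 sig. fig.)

Since E < V_b the TISE in this region is ψ'' = κ²ψ with κ = √(2m(V_b − E))/ℏ.
κ = √(2 × 0.5 × 11.18) = 3.344.

κ = 3.34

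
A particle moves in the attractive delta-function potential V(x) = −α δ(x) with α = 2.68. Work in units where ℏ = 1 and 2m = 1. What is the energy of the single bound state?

The bound state is ψ(x) = √κ e^{−κ|x|}. The derivative jump ψ'(0⁺) − ψ'(0⁻) = −(2mα/ℏ²)ψ(0) fixes κ = mα/ℏ² = 1.340.
Then E = −ℏ²κ²/(2m) = −mα²/(2ℏ²) = -1.796.

E = -1.80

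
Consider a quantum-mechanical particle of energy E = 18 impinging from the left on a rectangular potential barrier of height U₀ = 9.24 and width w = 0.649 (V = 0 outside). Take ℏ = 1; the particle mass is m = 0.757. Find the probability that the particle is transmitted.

T = 0.937

Above the barrier the interior wavenumber is k₂ = √(2m(E − U₀))/ℏ = 3.642, giving phase k₂w = 2.364.
T = [1 + U₀² sin²(k₂w) / (4E(E − U₀))]⁻¹ = 1/1.067 = 0.937.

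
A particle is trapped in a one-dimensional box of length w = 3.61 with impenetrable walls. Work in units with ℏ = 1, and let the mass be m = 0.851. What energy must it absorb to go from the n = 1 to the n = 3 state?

ΔE = 3.56

E_n = n²π²ℏ²/(2mw²), so ΔE = (3² − 1²) π²ℏ²/(2mw²).
ΔE = 8 × π² / (2 × 0.851 × 3.61²) = 3.560.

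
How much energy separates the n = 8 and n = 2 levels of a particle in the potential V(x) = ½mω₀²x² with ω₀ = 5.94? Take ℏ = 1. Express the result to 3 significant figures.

E_n = ℏω₀(n + ½), so ΔE = (8 − 2) ℏω₀ = 6 × 5.94 = 35.64.

ΔE = 35.6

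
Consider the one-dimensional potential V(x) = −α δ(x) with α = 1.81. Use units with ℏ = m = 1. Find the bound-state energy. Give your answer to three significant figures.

E = -1.64

The bound state is ψ(x) = √κ e^{−κ|x|}. The derivative jump ψ'(0⁺) − ψ'(0⁻) = −(2mα/ℏ²)ψ(0) fixes κ = mα/ℏ² = 1.810.
Then E = −ℏ²κ²/(2m) = −mα²/(2ℏ²) = -1.638.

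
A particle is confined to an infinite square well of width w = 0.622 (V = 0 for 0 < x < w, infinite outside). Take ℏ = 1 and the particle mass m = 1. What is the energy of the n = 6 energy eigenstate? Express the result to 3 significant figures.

E = 459

Requiring ψ(0) = ψ(w) = 0 quantises k = nπ/w, hence E_n = ℏ²k²/2m = n²π²ℏ²/(2mw²).
E_6 = 6² × π² / (2 × 1 × 0.622²) = 459.2.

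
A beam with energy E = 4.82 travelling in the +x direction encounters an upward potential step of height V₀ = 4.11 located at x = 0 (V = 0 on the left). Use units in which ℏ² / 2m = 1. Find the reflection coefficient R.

On each side the TISE gives plane waves with k = √(2m(E − V))/ℏ: k₁ = √(2·½·4.82) = 2.195, k₂ = √(2·½·0.71) = 0.8426.
Continuity of ψ and ψ′ at the step yields the reflection amplitude r = (k₁ − k₂)/(k₁ + k₂) = 0.4453; thus R = |r|² = 0.1983, T = 0.8017.

R = 0.198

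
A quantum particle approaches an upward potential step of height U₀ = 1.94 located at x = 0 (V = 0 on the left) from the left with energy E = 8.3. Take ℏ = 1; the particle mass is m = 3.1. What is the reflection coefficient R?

R = 0.00442

On each side the TISE gives plane waves with k = √(2m(E − V))/ℏ: k₁ = √(2·3.1·8.3) = 7.174, k₂ = √(2·3.1·6.36) = 6.279.
Matching ψ and ψ′ at x = 0 gives r = (k₁ − k₂)/(k₁ + k₂), so R = r² = 0.004417 and T = 1 − R = 0.9956.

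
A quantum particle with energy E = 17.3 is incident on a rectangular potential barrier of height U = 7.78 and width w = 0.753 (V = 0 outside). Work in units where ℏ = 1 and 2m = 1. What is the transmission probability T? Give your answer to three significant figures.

Above the barrier the interior wavenumber is k₂ = √(2m(E − U))/ℏ = 3.085, giving phase k₂w = 2.323.
Matching at both interfaces gives T⁻¹ = 1 + U² sin²(k₂w) / [4E(E − U)] = 1.049, hence T = 0.953.

T = 0.953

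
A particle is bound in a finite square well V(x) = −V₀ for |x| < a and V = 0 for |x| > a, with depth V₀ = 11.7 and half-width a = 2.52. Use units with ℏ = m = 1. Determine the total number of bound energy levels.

Define the well-strength parameter z₀ = (a/ℏ)√(2mV₀) = 2.52 × √(2·1·11.7) = 12.19.
The even/odd transcendental equations gain one root per π/2 in z₀, giving N = 1 + ⌊2z₀/π⌋ = 1 + ⌊7.760⌋ = 8.

N = 8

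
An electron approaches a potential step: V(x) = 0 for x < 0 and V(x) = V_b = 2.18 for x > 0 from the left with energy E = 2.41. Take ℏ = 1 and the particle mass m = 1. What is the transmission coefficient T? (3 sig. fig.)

T = 0.721

The wavenumbers are k₁ = √(2mE)/ℏ = 2.195 on the left and k₂ = √(2m(E − V_b))/ℏ = 0.6782 on the right.
Matching ψ and ψ′ at x = 0 gives r = (k₁ − k₂)/(k₁ + k₂), so R = r² = 0.2788 and T = 1 − R = 0.7212.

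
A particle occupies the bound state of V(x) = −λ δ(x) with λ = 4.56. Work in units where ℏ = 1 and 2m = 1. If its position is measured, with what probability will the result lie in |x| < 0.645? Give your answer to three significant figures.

The normalised bound state is ψ = √κ e^{−κ|x|} with κ = mλ/ℏ² = 2.280.
P(|x| < d) = ∫_{−d}^{d} κ e^{−2κ|x|} dx = 1 − e^{−2κd} = 1 − e^{−2.941} = 0.9472.

P = 0.947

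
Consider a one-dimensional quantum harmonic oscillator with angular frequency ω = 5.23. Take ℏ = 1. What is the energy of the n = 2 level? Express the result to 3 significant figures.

E = 13.1

The oscillator eigenvalues are E_n = ℏω(n + ½), so E_2 = 5.23 × 2.5 = 13.08.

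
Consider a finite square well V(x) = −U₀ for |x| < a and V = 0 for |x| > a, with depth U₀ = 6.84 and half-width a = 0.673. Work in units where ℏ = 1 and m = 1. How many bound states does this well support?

N = 2

The dimensionless depth is z₀ = a√(2mU₀)/ℏ = 0.673 × √(13.68) = 2.489.
A new bound state (alternating even/odd) appears each time z₀ passes a multiple of π/2, so N = ⌊2z₀/π⌋ + 1 = ⌊1.585⌋ + 1 = 2.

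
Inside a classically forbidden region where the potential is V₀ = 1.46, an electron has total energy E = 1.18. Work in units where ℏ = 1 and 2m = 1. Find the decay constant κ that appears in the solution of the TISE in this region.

Since E < V₀ the TISE in this region is ψ'' = κ²ψ with κ = √(2m(V₀ − E))/ℏ.
κ = √(2 × 0.5 × 0.28) = 0.5292.

κ = 0.529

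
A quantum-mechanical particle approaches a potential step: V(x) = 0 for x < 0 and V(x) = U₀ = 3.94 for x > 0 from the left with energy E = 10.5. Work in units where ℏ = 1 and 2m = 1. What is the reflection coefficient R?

The wavenumbers are k₁ = √(2mE)/ℏ = 3.240 on the left and k₂ = √(2m(E − U₀))/ℏ = 2.561 on the right.
Continuity of ψ and ψ′ at the step yields the reflection amplitude r = (k₁ − k₂)/(k₁ + k₂) = 0.1171; thus R = |r|² = 0.01370, T = 0.9863.

R = 0.0137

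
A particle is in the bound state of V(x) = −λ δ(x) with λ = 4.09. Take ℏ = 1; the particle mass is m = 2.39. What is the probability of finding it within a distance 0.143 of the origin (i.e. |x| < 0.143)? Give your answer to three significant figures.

P = 0.939

The normalised bound state is ψ = √κ e^{−κ|x|} with κ = mλ/ℏ² = 9.775.
P(|x| < d) = ∫_{−d}^{d} κ e^{−2κ|x|} dx = 1 − e^{−2κd} = 1 − e^{−2.796} = 0.9389.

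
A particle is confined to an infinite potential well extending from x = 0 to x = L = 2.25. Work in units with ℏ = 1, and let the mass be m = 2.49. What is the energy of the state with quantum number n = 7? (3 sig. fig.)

E = 19.2

The infinite-well eigenfunctions ψ_n = √(2/L) sin(nπx/L) vanish at both walls, giving E_n = n²π²ℏ²/(2mL²).
E_7 = 7² × π² / (2 × 2.49 × 2.25²) = 19.18.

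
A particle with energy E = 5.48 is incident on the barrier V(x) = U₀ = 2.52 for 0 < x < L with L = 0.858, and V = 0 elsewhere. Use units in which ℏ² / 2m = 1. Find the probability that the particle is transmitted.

T = 0.912

E > U₀: inside the barrier k₂ = √(2m(E − U₀))/ℏ = 1.720, k₂L = 1.476.
Matching at both interfaces gives T⁻¹ = 1 + U₀² sin²(k₂L) / [4E(E − U₀)] = 1.097, hence T = 0.912.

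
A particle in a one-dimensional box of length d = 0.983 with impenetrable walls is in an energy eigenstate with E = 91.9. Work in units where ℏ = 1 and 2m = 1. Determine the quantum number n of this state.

n = 3

For an infinite well E_n = n²π²ℏ²/(2md²), so n = (d/πℏ)√(2mE).
n = (0.983/π) × √(2 × 0.5 × 91.9) = 3.000 → n = 3.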